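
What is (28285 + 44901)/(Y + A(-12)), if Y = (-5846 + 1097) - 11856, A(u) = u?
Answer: -73186/16617 ≈ -4.4043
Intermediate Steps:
Y = -16605 (Y = -4749 - 11856 = -16605)
(28285 + 44901)/(Y + A(-12)) = (28285 + 44901)/(-16605 - 12) = 73186/(-16617) = 73186*(-1/16617) = -73186/16617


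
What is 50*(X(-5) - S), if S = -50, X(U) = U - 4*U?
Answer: 3250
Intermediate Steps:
X(U) = -3*U
50*(X(-5) - S) = 50*(-3*(-5) - 1*(-50)) = 50*(15 + 50) = 50*65 = 3250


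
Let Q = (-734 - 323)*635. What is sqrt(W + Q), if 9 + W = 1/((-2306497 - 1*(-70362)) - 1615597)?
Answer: I*sqrt(2489468687130829957)/1925866 ≈ 819.27*I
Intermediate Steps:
W = -34665589/3851732 (W = -9 + 1/((-2306497 - 1*(-70362)) - 1615597) = -9 + 1/((-2306497 + 70362) - 1615597) = -9 + 1/(-2236135 - 1615597) = -9 + 1/(-3851732) = -9 - 1/3851732 = -34665589/3851732 ≈ -9.0000)
Q = -671195 (Q = -1057*635 = -671195)
sqrt(W + Q) = sqrt(-34665589/3851732 - 671195) = sqrt(-2585297925329/3851732) = I*sqrt(2489468687130829957)/1925866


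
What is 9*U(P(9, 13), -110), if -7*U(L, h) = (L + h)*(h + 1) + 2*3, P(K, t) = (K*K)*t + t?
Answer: 937782/7 ≈ 1.3397e+5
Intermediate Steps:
P(K, t) = t + t*K**2 (P(K, t) = K**2*t + t = t*K**2 + t = t + t*K**2)
U(L, h) = -6/7 - (1 + h)*(L + h)/7 (U(L, h) = -((L + h)*(h + 1) + 2*3)/7 = -((L + h)*(1 + h) + 6)/7 = -((1 + h)*(L + h) + 6)/7 = -(6 + (1 + h)*(L + h))/7 = -6/7 - (1 + h)*(L + h)/7)
9*U(P(9, 13), -110) = 9*(-6/7 - 13*(1 + 9**2)/7 - 1/7*(-110) - 1/7*(-110)**2 - 1/7*13*(1 + 9**2)*(-110)) = 9*(-6/7 - 13*(1 + 81)/7 + 110/7 - 1/7*12100 - 1/7*13*(1 + 81)*(-110)) = 9*(-6/7 - 13*82/7 + 110/7 - 12100/7 - 1/7*13*82*(-110)) = 9*(-6/7 - 1/7*1066 + 110/7 - 12100/7 - 1/7*1066*(-110)) = 9*(-6/7 - 1066/7 + 110/7 - 12100/7 + 117260/7) = 9*(104198/7) = 937782/7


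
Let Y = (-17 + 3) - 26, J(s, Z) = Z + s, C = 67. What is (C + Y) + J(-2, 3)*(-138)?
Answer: -111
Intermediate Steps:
Y = -40 (Y = -14 - 26 = -40)
(C + Y) + J(-2, 3)*(-138) = (67 - 40) + (3 - 2)*(-138) = 27 + 1*(-138) = 27 - 138 = -111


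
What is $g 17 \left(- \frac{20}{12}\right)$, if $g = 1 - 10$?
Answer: $255$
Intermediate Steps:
$g = -9$ ($g = 1 - 10 = -9$)
$g 17 \left(- \frac{20}{12}\right) = \left(-9\right) 17 \left(- \frac{20}{12}\right) = - 153 \left(\left(-20\right) \frac{1}{12}\right) = \left(-153\right) \left(- \frac{5}{3}\right) = 255$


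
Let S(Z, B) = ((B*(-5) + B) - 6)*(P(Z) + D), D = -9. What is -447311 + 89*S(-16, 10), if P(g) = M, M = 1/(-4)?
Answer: -818883/2 ≈ -4.0944e+5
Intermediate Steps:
M = -¼ ≈ -0.25000
P(g) = -¼
S(Z, B) = 111/2 + 37*B (S(Z, B) = ((B*(-5) + B) - 6)*(-¼ - 9) = ((-5*B + B) - 6)*(-37/4) = (-4*B - 6)*(-37/4) = (-6 - 4*B)*(-37/4) = 111/2 + 37*B)
-447311 + 89*S(-16, 10) = -447311 + 89*(111/2 + 37*10) = -447311 + 89*(111/2 + 370) = -447311 + 89*(851/2) = -447311 + 75739/2 = -818883/2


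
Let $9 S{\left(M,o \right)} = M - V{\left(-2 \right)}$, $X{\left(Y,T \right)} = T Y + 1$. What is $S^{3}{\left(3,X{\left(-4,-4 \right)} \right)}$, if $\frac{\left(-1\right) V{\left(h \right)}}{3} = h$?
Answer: $- \frac{1}{27} \approx -0.037037$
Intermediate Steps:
$X{\left(Y,T \right)} = 1 + T Y$
$V{\left(h \right)} = - 3 h$
$S{\left(M,o \right)} = - \frac{2}{3} + \frac{M}{9}$ ($S{\left(M,o \right)} = \frac{M - \left(-3\right) \left(-2\right)}{9} = \frac{M - 6}{9} = \frac{-6 + M}{9} = - \frac{2}{3} + \frac{M}{9}$)
$S^{3}{\left(3,X{\left(-4,-4 \right)} \right)} = \left(- \frac{2}{3} + \frac{1}{9} \cdot 3\right)^{3} = \left(- \frac{2}{3} + \frac{1}{3}\right)^{3} = \left(- \frac{1}{3}\right)^{3} = - \frac{1}{27}$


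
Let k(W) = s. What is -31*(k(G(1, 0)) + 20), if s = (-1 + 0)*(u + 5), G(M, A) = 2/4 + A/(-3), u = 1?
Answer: -434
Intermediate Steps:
G(M, A) = 1/2 - A/3 (G(M, A) = 2*(1/4) + A*(-1/3) = 1/2 - A/3)
s = -6 (s = (-1 + 0)*(1 + 5) = -1*6 = -6)
k(W) = -6
-31*(k(G(1, 0)) + 20) = -31*(-6 + 20) = -31*14 = -434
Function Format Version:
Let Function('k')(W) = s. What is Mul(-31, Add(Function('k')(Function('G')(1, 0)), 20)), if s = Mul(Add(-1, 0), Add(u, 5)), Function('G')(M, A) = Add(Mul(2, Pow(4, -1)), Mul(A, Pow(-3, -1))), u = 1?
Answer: -434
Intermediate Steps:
Function('G')(M, A) = Add(Rational(1, 2), Mul(Rational(-1, 3), A)) (Function('G')(M, A) = Add(Mul(2, Rational(1, 4)), Mul(A, Rational(-1, 3))) = Add(Rational(1, 2), Mul(Rational(-1, 3), A)))
s = -6 (s = Mul(Add(-1, 0), Add(1, 5)) = Mul(-1, 6) = -6)
Function('k')(W) = -6
Mul(-31, Add(Function('k')(Function('G')(1, 0)), 20)) = Mul(-31, Add(-6, 20)) = Mul(-31, 14) = -434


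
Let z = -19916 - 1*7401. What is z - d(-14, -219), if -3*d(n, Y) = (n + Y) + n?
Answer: -82198/3 ≈ -27399.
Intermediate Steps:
d(n, Y) = -2*n/3 - Y/3 (d(n, Y) = -((n + Y) + n)/3 = -((Y + n) + n)/3 = -(Y + 2*n)/3 = -2*n/3 - Y/3)
z = -27317 (z = -19916 - 7401 = -27317)
z - d(-14, -219) = -27317 - (-⅔*(-14) - ⅓*(-219)) = -27317 - (28/3 + 73) = -27317 - 1*247/3 = -27317 - 247/3 = -82198/3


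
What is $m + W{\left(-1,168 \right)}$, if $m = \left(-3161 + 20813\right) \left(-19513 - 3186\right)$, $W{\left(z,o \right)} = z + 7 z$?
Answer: $-400682756$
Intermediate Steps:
$W{\left(z,o \right)} = 8 z$
$m = -400682748$ ($m = 17652 \left(-22699\right) = -400682748$)
$m + W{\left(-1,168 \right)} = -400682748 + 8 \left(-1\right) = -400682748 - 8 = -400682756$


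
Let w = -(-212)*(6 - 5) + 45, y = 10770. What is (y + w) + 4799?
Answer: 15826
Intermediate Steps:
w = 257 (w = -(-212) + 45 = -53*(-4) + 45 = 212 + 45 = 257)
(y + w) + 4799 = (10770 + 257) + 4799 = 11027 + 4799 = 15826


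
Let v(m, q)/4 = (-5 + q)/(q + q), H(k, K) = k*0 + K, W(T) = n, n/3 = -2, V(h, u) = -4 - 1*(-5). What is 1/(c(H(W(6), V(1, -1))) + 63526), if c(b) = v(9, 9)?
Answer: 9/571742 ≈ 1.5741e-5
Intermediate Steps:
V(h, u) = 1 (V(h, u) = -4 + 5 = 1)
n = -6 (n = 3*(-2) = -6)
W(T) = -6
H(k, K) = K (H(k, K) = 0 + K = K)
v(m, q) = 2*(-5 + q)/q (v(m, q) = 4*((-5 + q)/(q + q)) = 4*((-5 + q)/((2*q))) = 4*((-5 + q)*(1/(2*q))) = 4*((-5 + q)/(2*q)) = 2*(-5 + q)/q)
c(b) = 8/9 (c(b) = 2 - 10/9 = 8/9)
1/(c(H(W(6), V(1, -1))) + 63526) = 1/(8/9 + 63526) = 1/(571742/9) = 9/571742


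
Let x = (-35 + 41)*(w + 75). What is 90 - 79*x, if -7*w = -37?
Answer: -265758/7 ≈ -37965.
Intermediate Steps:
w = 37/7 (w = -1/7*(-37) = 37/7 ≈ 5.2857)
x = 3372/7 (x = (-35 + 41)*(37/7 + 75) = 6*(562/7) = 3372/7 ≈ 481.71)
90 - 79*x = 90 - 79*3372/7 = 90 - 266388/7 = -265758/7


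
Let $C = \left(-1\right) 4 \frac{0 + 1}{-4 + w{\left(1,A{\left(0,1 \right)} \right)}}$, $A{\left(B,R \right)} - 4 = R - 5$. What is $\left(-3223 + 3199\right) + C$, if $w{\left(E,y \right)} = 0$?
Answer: $-23$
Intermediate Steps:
$A{\left(B,R \right)} = -1 + R$ ($A{\left(B,R \right)} = 4 + \left(R - 5\right) = 4 + \left(-5 + R\right) = -1 + R$)
$C = 1$ ($C = \left(-1\right) 4 \frac{0 + 1}{-4 + 0} = - 4 \cdot 1 \frac{1}{-4} = - 4 \cdot 1 \left(- \frac{1}{4}\right) = \left(-4\right) \left(- \frac{1}{4}\right) = 1$)
$\left(-3223 + 3199\right) + C = \left(-3223 + 3199\right) + 1 = -24 + 1 = -23$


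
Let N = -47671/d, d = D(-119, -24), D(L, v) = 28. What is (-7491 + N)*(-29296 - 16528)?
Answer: 2948992064/7 ≈ 4.2128e+8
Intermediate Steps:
d = 28
N = -47671/28 ≈ -1702.5
(-7491 + N)*(-29296 - 16528) = (-7491 - 47671/28)*(-29296 - 16528) = -257419/28*(-45824) = 2948992064/7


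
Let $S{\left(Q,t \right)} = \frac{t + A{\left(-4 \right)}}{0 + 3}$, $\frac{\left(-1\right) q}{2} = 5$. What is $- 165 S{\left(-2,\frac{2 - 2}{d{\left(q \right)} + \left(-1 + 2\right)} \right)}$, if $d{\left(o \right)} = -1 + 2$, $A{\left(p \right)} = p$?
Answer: $220$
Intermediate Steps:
$q = -10$ ($q = \left(-2\right) 5 = -10$)
$d{\left(o \right)} = 1$
$S{\left(Q,t \right)} = - \frac{4}{3} + \frac{t}{3}$ ($S{\left(Q,t \right)} = \frac{t - 4}{0 + 3} = \frac{-4 + t}{3} = \left(-4 + t\right) \frac{1}{3} = - \frac{4}{3} + \frac{t}{3}$)
$- 165 S{\left(-2,\frac{2 - 2}{d{\left(q \right)} + \left(-1 + 2\right)} \right)} = - 165 \left(- \frac{4}{3} + \frac{\left(2 - 2\right) \frac{1}{1 + \left(-1 + 2\right)}}{3}\right) = - 165 \left(- \frac{4}{3} + \frac{0 \frac{1}{1 + 1}}{3}\right) = - 165 \left(- \frac{4}{3} + \frac{0 \cdot \frac{1}{2}}{3}\right) = - 165 \left(- \frac{4}{3} + \frac{1}{3} \cdot 0\right) = - 165 \left(- \frac{4}{3} + 0\right) = \left(-165\right) \left(- \frac{4}{3}\right) = 220$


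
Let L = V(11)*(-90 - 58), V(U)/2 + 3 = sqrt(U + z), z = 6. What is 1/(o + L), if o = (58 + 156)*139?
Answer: 901/27557426 + 74*sqrt(17)/234238121 ≈ 3.3998e-5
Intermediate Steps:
V(U) = -6 + 2*sqrt(6 + U) (V(U) = -6 + 2*sqrt(U + 6) = -6 + 2*sqrt(6 + U))
o = 29746 (o = 214*139 = 29746)
L = 888 - 296*sqrt(17) (L = (-6 + 2*sqrt(6 + 11))*(-90 - 58) = (-6 + 2*sqrt(17))*(-148) = 888 - 296*sqrt(17) ≈ -332.44)
1/(o + L) = 1/(29746 + (888 - 296*sqrt(17))) = 1/(30634 - 296*sqrt(17))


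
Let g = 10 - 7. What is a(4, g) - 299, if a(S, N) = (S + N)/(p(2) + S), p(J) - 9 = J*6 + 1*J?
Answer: -8066/27 ≈ -298.74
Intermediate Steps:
g = 3
p(J) = 9 + 7*J (p(J) = 9 + (J*6 + 1*J) = 9 + (6*J + J) = 9 + 7*J)
a(S, N) = (N + S)/(23 + S) (a(S, N) = (S + N)/((9 + 7*2) + S) = (N + S)/((9 + 14) + S) = (N + S)/(23 + S))
a(4, g) - 299 = (3 + 4)/(23 + 4) - 299 = 7/27 - 299 = -8066/27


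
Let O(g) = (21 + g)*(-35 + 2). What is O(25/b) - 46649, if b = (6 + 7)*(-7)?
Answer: -4307297/91 ≈ -47333.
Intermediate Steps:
b = -91 (b = 13*(-7) = -91)
O(g) = -693 - 33*g (O(g) = (21 + g)*(-33) = -693 - 33*g)
O(25/b) - 46649 = (-693 - 825/(-91)) - 46649 = (-693 - 825*(-1)/91) - 46649 = (-693 - 33*(-25/91)) - 46649 = (-693 + 825/91) - 46649 = -62238/91 - 46649 = -4307297/91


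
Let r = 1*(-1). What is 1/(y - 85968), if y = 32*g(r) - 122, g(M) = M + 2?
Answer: -1/86058 ≈ -1.1620e-5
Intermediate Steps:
r = -1
g(M) = 2 + M
y = -90 (y = 32*(2 - 1) - 122 = 32*1 - 122 = 32 - 122 = -90)
1/(y - 85968) = 1/(-90 - 85968) = 1/(-86058) = -1/86058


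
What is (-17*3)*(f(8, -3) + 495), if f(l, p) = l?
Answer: -25653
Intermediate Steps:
(-17*3)*(f(8, -3) + 495) = (-17*3)*(8 + 495) = -51*503 = -25653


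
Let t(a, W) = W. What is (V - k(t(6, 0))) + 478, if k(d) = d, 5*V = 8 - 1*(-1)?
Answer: 2399/5 ≈ 479.80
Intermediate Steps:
V = 9/5 (V = (8 - 1*(-1))/5 = (8 + 1)/5 = (⅕)*9 = 9/5 ≈ 1.8000)
(V - k(t(6, 0))) + 478 = (9/5 - 1*0) + 478 = (9/5 + 0) + 478 = 9/5 + 478 = 2399/5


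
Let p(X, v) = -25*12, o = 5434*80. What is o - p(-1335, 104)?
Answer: 435020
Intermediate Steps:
o = 434720
p(X, v) = -300
o - p(-1335, 104) = 434720 - 1*(-300) = 434720 + 300 = 435020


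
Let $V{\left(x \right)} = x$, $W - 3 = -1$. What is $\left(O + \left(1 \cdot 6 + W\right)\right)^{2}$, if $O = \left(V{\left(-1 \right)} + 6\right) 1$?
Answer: $169$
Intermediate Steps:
$W = 2$ ($W = 3 - 1 = 2$)
$O = 5$ ($O = \left(-1 + 6\right) 1 = 5 \cdot 1 = 5$)
$\left(O + \left(1 \cdot 6 + W\right)\right)^{2} = \left(5 + \left(1 \cdot 6 + 2\right)\right)^{2} = \left(5 + \left(6 + 2\right)\right)^{2} = \left(5 + 8\right)^{2} = 13^{2} = 169$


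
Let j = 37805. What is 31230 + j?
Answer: 69035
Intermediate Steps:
31230 + j = 31230 + 37805 = 69035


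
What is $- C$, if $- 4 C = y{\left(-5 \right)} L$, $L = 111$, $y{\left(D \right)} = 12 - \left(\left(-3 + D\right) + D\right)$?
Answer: $\frac{2775}{4} \approx 693.75$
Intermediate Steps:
$y{\left(D \right)} = 15 - 2 D$ ($y{\left(D \right)} = 12 - \left(-3 + 2 D\right) = 15 - 2 D$)
$C = - \frac{2775}{4}$ ($C = - \frac{\left(15 - -10\right) 111}{4} = - \frac{\left(15 + 10\right) 111}{4} = - \frac{25 \cdot 111}{4} = \left(- \frac{1}{4}\right) 2775 = - \frac{2775}{4} \approx -693.75$)
$- C = \left(-1\right) \left(- \frac{2775}{4}\right) = \frac{2775}{4}$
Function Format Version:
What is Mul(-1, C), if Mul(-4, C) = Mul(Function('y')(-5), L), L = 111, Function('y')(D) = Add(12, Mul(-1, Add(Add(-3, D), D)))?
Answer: Rational(2775, 4) ≈ 693.75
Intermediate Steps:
Function('y')(D) = Add(15, Mul(-2, D)) (Function('y')(D) = Add(12, Mul(-1, Add(-3, Mul(2, D)))) = Add(12, Add(3, Mul(-2, D))) = Add(15, Mul(-2, D)))
C = Rational(-2775, 4) (C = Mul(Rational(-1, 4), Mul(Add(15, Mul(-2, -5)), 111)) = Mul(Rational(-1, 4), Mul(Add(15, 10), 111)) = Mul(Rational(-1, 4), Mul(25, 111)) = Mul(Rational(-1, 4), 2775) = Rational(-2775, 4) ≈ -693.75)
Mul(-1, C) = Mul(-1, Rational(-2775, 4)) = Rational(2775, 4)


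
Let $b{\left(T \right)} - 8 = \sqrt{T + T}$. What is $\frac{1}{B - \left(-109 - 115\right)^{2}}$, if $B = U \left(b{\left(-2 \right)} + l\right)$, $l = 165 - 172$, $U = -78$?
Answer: $- \frac{25127}{1262744426} + \frac{39 i}{631372213} \approx -1.9899 \cdot 10^{-5} + 6.177 \cdot 10^{-8} i$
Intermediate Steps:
$b{\left(T \right)} = 8 + \sqrt{2} \sqrt{T}$ ($b{\left(T \right)} = 8 + \sqrt{T + T} = 8 + \sqrt{2 T} = 8 + \sqrt{2} \sqrt{T}$)
$l = -7$ ($l = 165 - 172 = -7$)
$B = -78 - 156 i$ ($B = - 78 \left(\left(8 + \sqrt{2} \sqrt{-2}\right) - 7\right) = - 78 \left(\left(8 + \sqrt{2} i \sqrt{2}\right) - 7\right) = - 78 \left(\left(8 + 2 i\right) - 7\right) = - 78 \left(1 + 2 i\right) = -78 - 156 i \approx -78.0 - 156.0 i$)
$\frac{1}{B - \left(-109 - 115\right)^{2}} = \frac{1}{\left(-78 - 156 i\right) - \left(-109 - 115\right)^{2}} = \frac{1}{\left(-78 - 156 i\right) - \left(-224\right)^{2}} = \frac{1}{\left(-78 - 156 i\right) - 50176} = \frac{1}{-50254 - 156 i} = \frac{-50254 + 156 i}{2525488852}$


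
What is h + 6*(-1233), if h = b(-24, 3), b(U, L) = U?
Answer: -7422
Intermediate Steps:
h = -24
h + 6*(-1233) = -24 + 6*(-1233) = -24 - 7398 = -7422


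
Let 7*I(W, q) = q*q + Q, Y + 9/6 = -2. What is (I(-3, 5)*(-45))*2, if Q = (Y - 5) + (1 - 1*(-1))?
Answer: -1665/7 ≈ -237.86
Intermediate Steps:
Y = -7/2 (Y = -3/2 - 2 = -7/2 ≈ -3.5000)
Q = -13/2 (Q = (-7/2 - 5) + (1 - 1*(-1)) = -17/2 + (1 + 1) = -17/2 + 2 = -13/2 ≈ -6.5000)
I(W, q) = -13/14 + q²/7 (I(W, q) = (q*q - 13/2)/7 = (q² - 13/2)/7 = (-13/2 + q²)/7 = -13/14 + q²/7)
(I(-3, 5)*(-45))*2 = ((-13/14 + (⅐)*5²)*(-45))*2 = ((-13/14 + (⅐)*25)*(-45))*2 = ((-13/14 + 25/7)*(-45))*2 = ((37/14)*(-45))*2 = -1665/14*2 = -1665/7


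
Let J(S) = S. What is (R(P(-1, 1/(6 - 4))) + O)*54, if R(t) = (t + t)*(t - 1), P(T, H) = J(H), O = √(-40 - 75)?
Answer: -27 + 54*I*√115 ≈ -27.0 + 579.09*I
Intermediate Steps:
O = I*√115 (O = √(-115) = I*√115 ≈ 10.724*I)
P(T, H) = H
R(t) = 2*t*(-1 + t) (R(t) = (2*t)*(-1 + t) = 2*t*(-1 + t))
(R(P(-1, 1/(6 - 4))) + O)*54 = (2*(-1 + 1/(6 - 4))/(6 - 4) + I*√115)*54 = (2*(-1 + 1/2)/2 + I*√115)*54 = (2*(½)*(-1 + ½) + I*√115)*54 = (2*(½)*(-½) + I*√115)*54 = (-½ + I*√115)*54 = -27 + 54*I*√115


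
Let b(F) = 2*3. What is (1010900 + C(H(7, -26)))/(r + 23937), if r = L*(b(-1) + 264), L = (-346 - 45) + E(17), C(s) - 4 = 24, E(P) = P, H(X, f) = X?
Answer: -336976/25681 ≈ -13.122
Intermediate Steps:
b(F) = 6
C(s) = 28 (C(s) = 4 + 24 = 28)
L = -374 (L = (-346 - 45) + 17 = -391 + 17 = -374)
r = -100980 (r = -374*(6 + 264) = -374*270 = -100980)
(1010900 + C(H(7, -26)))/(r + 23937) = (1010900 + 28)/(-100980 + 23937) = 1010928/(-77043) = 1010928*(-1/77043) = -336976/25681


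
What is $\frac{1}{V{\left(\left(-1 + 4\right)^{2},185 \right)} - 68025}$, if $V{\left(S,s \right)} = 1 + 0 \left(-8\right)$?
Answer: $- \frac{1}{68024} \approx -1.4701 \cdot 10^{-5}$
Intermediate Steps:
$V{\left(S,s \right)} = 1$ ($V{\left(S,s \right)} = 1 + 0 = 1$)
$\frac{1}{V{\left(\left(-1 + 4\right)^{2},185 \right)} - 68025} = \frac{1}{1 - 68025} = \frac{1}{-68024} = - \frac{1}{68024}$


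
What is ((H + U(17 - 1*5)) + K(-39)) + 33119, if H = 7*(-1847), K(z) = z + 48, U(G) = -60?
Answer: 20139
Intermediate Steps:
K(z) = 48 + z
H = -12929
((H + U(17 - 1*5)) + K(-39)) + 33119 = ((-12929 - 60) + (48 - 39)) + 33119 = (-12989 + 9) + 33119 = -12980 + 33119 = 20139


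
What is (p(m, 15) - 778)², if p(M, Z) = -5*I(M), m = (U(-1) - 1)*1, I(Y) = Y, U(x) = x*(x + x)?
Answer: 613089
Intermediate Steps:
U(x) = 2*x² (U(x) = x*(2*x) = 2*x²)
m = 1 (m = (2*(-1)² - 1)*1 = (2*1 - 1)*1 = (2 - 1)*1 = 1*1 = 1)
p(M, Z) = -5*M
(p(m, 15) - 778)² = (-5*1 - 778)² = (-5 - 778)² = (-783)² = 613089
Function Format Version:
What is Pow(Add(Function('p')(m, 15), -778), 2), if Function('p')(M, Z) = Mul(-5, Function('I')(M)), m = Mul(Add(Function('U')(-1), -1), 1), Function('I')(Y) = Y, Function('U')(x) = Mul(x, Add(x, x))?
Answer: 613089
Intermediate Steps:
Function('U')(x) = Mul(2, Pow(x, 2)) (Function('U')(x) = Mul(x, Mul(2, x)) = Mul(2, Pow(x, 2)))
m = 1 (m = Mul(Add(Mul(2, Pow(-1, 2)), -1), 1) = Mul(Add(Mul(2, 1), -1), 1) = Mul(Add(2, -1), 1) = Mul(1, 1) = 1)
Function('p')(M, Z) = Mul(-5, M)
Pow(Add(Function('p')(m, 15), -778), 2) = Pow(Add(Mul(-5, 1), -778), 2) = Pow(Add(-5, -778), 2) = Pow(-783, 2) = 613089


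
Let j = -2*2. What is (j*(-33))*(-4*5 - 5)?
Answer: -3300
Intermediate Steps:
j = -4
(j*(-33))*(-4*5 - 5) = (-4*(-33))*(-4*5 - 5) = 132*(-20 - 5) = 132*(-25) = -3300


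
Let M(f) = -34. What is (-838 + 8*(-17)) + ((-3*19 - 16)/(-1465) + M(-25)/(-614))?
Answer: -438014054/449755 ≈ -973.89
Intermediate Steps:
(-838 + 8*(-17)) + ((-3*19 - 16)/(-1465) + M(-25)/(-614)) = (-838 + 8*(-17)) + ((-3*19 - 16)/(-1465) - 34/(-614)) = (-838 - 136) + ((-57 - 16)*(-1/1465) - 34*(-1/614)) = -974 + (-73*(-1/1465) + 17/307) = -974 + (73/1465 + 17/307) = -974 + 47316/449755 = -438014054/449755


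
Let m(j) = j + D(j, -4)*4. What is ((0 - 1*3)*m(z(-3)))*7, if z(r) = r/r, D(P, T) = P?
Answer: -105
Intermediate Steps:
z(r) = 1
m(j) = 5*j (m(j) = j + j*4 = j + 4*j = 5*j)
((0 - 1*3)*m(z(-3)))*7 = ((0 - 1*3)*(5*1))*7 = ((0 - 3)*5)*7 = -3*5*7 = -15*7 = -105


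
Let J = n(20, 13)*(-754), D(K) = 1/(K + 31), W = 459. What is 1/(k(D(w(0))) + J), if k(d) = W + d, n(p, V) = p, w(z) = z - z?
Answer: -31/453250 ≈ -6.8395e-5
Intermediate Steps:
w(z) = 0
D(K) = 1/(31 + K)
k(d) = 459 + d
J = -15080 (J = 20*(-754) = -15080)
1/(k(D(w(0))) + J) = 1/((459 + 1/(31 + 0)) - 15080) = 1/((459 + 1/31) - 15080) = 1/(14230/31 - 15080) = 1/(-453250/31) = -31/453250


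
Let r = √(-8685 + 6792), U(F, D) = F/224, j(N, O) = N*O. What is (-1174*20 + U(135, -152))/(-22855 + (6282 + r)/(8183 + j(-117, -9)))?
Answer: 1281684480862136285/1247562986933813116 + 12143919965*I*√1893/2495125973867626232 ≈ 1.0274 + 2.1176e-7*I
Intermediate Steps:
U(F, D) = F/224 (U(F, D) = F*(1/224) = F/224)
r = I*√1893 (r = √(-1893) = I*√1893 ≈ 43.509*I)
(-1174*20 + U(135, -152))/(-22855 + (6282 + r)/(8183 + j(-117, -9))) = (-1174*20 + (1/224)*135)/(-22855 + (6282 + I*√1893)/(8183 - 117*(-9))) = (-23480 + 135/224)/(-22855 + (6282 + I*√1893)/(8183 + 1053)) = -5259385/(224*(-22855 + (6282 + I*√1893)/9236)) = -5259385/(224*(-22855 + (6282 + I*√1893)*(1/9236))) = -5259385/(224*(-22855 + (3141/4618 + I*√1893/9236))) = -5259385/(224*(-105541249/4618 + I*√1893/9236))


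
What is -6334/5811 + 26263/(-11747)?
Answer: -227019791/68261817 ≈ -3.3257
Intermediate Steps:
-6334/5811 + 26263/(-11747) = -6334*1/5811 + 26263*(-1/11747) = -6334/5811 - 26263/11747 = -227019791/68261817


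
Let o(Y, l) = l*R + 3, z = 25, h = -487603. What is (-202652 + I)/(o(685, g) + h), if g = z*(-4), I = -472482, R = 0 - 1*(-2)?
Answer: 337567/243900 ≈ 1.3840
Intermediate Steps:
R = 2 (R = 0 + 2 = 2)
g = -100 (g = 25*(-4) = -100)
o(Y, l) = 3 + 2*l (o(Y, l) = l*2 + 3 = 2*l + 3 = 3 + 2*l)
(-202652 + I)/(o(685, g) + h) = (-202652 - 472482)/((3 + 2*(-100)) - 487603) = -675134/((3 - 200) - 487603) = -675134/(-197 - 487603) = -675134/(-487800) = -675134*(-1/487800) = 337567/243900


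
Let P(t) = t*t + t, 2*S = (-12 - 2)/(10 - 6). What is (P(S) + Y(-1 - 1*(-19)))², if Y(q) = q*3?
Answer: 783225/256 ≈ 3059.5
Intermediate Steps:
S = -7/4 (S = ((-12 - 2)/(10 - 6))/2 = (-14/4)/2 = (-14*¼)/2 = (½)*(-7/2) = -7/4 ≈ -1.7500)
Y(q) = 3*q
P(t) = t + t² (P(t) = t² + t = t + t²)
(P(S) + Y(-1 - 1*(-19)))² = (-7*(1 - 7/4)/4 + 3*(-1 - 1*(-19)))² = (-7/4*(-¾) + 3*(-1 + 19))² = (21/16 + 3*18)² = (21/16 + 54)² = (885/16)² = 783225/256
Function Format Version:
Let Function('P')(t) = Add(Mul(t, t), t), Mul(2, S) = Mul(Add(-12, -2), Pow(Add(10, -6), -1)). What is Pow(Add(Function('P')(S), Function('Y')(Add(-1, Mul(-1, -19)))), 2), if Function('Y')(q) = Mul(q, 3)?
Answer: Rational(783225, 256) ≈ 3059.5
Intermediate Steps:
S = Rational(-7, 4) (S = Mul(Rational(1, 2), Mul(Add(-12, -2), Pow(Add(10, -6), -1))) = Mul(Rational(1, 2), Mul(-14, Pow(4, -1))) = Mul(Rational(1, 2), Mul(-14, Rational(1, 4))) = Mul(Rational(1, 2), Rational(-7, 2)) = Rational(-7, 4) ≈ -1.7500)
Function('Y')(q) = Mul(3, q)
Function('P')(t) = Add(t, Pow(t, 2)) (Function('P')(t) = Add(Pow(t, 2), t) = Add(t, Pow(t, 2)))
Pow(Add(Function('P')(S), Function('Y')(Add(-1, Mul(-1, -19)))), 2) = Pow(Add(Mul(Rational(-7, 4), Add(1, Rational(-7, 4))), Mul(3, Add(-1, Mul(-1, -19)))), 2) = Pow(Add(Mul(Rational(-7, 4), Rational(-3, 4)), Mul(3, Add(-1, 19))), 2) = Pow(Add(Rational(21, 16), Mul(3, 18)), 2) = Pow(Add(Rational(21, 16), 54), 2) = Pow(Rational(885, 16), 2) = Rational(783225, 256)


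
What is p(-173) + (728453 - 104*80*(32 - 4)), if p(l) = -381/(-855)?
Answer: 141215632/285 ≈ 4.9549e+5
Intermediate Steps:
p(l) = 127/285 (p(l) = -381*(-1/855) = 127/285)
p(-173) + (728453 - 104*80*(32 - 4)) = 127/285 + (728453 - 104*80*(32 - 4)) = 127/285 + (728453 - 8320*28) = 127/285 + (728453 - 1*232960) = 127/285 + (728453 - 232960) = 127/285 + 495493 = 141215632/285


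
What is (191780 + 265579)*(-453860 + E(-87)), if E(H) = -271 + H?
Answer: -207740690262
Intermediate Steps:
(191780 + 265579)*(-453860 + E(-87)) = (191780 + 265579)*(-453860 + (-271 - 87)) = 457359*(-453860 - 358) = 457359*(-454218) = -207740690262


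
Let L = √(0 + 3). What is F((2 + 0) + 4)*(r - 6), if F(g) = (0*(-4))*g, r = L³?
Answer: 0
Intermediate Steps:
L = √3 ≈ 1.7320
r = 3*√3 (r = (√3)³ = 3*√3 ≈ 5.1962)
F(g) = 0 (F(g) = 0*g = 0)
F((2 + 0) + 4)*(r - 6) = 0*(3*√3 - 6) = 0*(-6 + 3*√3) = 0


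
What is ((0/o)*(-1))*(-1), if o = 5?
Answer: 0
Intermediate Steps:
((0/o)*(-1))*(-1) = ((0/5)*(-1))*(-1) = ((0*(1/5))*(-1))*(-1) = (0*(-1))*(-1) = 0*(-1) = 0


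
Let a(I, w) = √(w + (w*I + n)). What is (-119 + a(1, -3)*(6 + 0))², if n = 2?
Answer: 14017 - 2856*I ≈ 14017.0 - 2856.0*I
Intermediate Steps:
a(I, w) = √(2 + w + I*w) (a(I, w) = √(w + (w*I + 2)) = √(w + (I*w + 2)) = √(w + (2 + I*w)) = √(2 + w + I*w))
(-119 + a(1, -3)*(6 + 0))² = (-119 + √(2 - 3 + 1*(-3))*(6 + 0))² = (-119 + √(2 - 3 - 3)*6)² = (-119 + √(-4)*6)² = (-119 + (2*I)*6)² = (-119 + 12*I)²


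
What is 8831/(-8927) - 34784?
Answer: -310525599/8927 ≈ -34785.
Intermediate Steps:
8831/(-8927) - 34784 = 8831*(-1/8927) - 34784 = -8831/8927 - 34784 = -310525599/8927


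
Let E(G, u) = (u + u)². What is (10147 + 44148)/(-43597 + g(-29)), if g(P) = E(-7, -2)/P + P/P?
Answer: -314911/252860 ≈ -1.2454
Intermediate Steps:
E(G, u) = 4*u² (E(G, u) = (2*u)² = 4*u²)
g(P) = 1 + 16/P (g(P) = (4*(-2)²)/P + P/P = (4*4)/P + 1 = 16/P + 1 = 1 + 16/P)
(10147 + 44148)/(-43597 + g(-29)) = (10147 + 44148)/(-43597 + (16 - 29)/(-29)) = 54295/(-43597 - 1/29*(-13)) = 54295/(-43597 + 13/29) = 54295/(-1264300/29) = 54295*(-29/1264300) = -314911/252860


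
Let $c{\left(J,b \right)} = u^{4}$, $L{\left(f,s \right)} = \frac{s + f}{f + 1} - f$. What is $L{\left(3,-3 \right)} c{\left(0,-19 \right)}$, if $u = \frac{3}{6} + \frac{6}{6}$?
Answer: $- \frac{243}{16} \approx -15.188$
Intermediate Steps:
$L{\left(f,s \right)} = - f + \frac{f + s}{1 + f}$ ($L{\left(f,s \right)} = \frac{f + s}{1 + f} - f = - f + \frac{f + s}{1 + f}$)
$u = \frac{3}{2}$ ($u = 3 \cdot \frac{1}{6} + 6 \cdot \frac{1}{6} = \frac{1}{2} + 1 = \frac{3}{2} \approx 1.5$)
$c{\left(J,b \right)} = \frac{81}{16}$ ($c{\left(J,b \right)} = \left(\frac{3}{2}\right)^{4} = \frac{81}{16}$)
$L{\left(3,-3 \right)} c{\left(0,-19 \right)} = \frac{-3 - 3^{2}}{1 + 3} \cdot \frac{81}{16} = \frac{-3 - 9}{4} \cdot \frac{81}{16} = \frac{1}{4} \left(-12\right) \frac{81}{16} = \left(-3\right) \frac{81}{16} = - \frac{243}{16}$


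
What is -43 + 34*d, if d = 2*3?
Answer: 161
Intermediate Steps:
d = 6
-43 + 34*d = -43 + 34*6 = -43 + 204 = 161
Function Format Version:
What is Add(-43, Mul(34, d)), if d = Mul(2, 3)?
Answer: 161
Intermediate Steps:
d = 6
Add(-43, Mul(34, d)) = Add(-43, Mul(34, 6)) = Add(-43, 204) = 161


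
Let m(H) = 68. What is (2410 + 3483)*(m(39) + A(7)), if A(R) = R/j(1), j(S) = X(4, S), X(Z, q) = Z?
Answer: 1644147/4 ≈ 4.1104e+5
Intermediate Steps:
j(S) = 4
A(R) = R/4
(2410 + 3483)*(m(39) + A(7)) = (2410 + 3483)*(68 + (¼)*7) = 5893*(68 + 7/4) = 5893*(279/4) = 1644147/4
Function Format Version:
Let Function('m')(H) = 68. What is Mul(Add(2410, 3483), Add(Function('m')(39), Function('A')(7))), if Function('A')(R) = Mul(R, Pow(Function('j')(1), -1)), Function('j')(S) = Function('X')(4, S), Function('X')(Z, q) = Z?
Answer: Rational(1644147, 4) ≈ 4.1104e+5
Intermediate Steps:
Function('j')(S) = 4
Function('A')(R) = Mul(Rational(1, 4), R) (Function('A')(R) = Mul(R, Pow(4, -1)) = Mul(R, Rational(1, 4)) = Mul(Rational(1, 4), R))
Mul(Add(2410, 3483), Add(Function('m')(39), Function('A')(7))) = Mul(Add(2410, 3483), Add(68, Mul(Rational(1, 4), 7))) = Mul(5893, Add(68, Rational(7, 4))) = Mul(5893, Rational(279, 4)) = Rational(1644147, 4)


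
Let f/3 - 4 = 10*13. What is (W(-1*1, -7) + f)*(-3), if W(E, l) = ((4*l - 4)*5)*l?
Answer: -4566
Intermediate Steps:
f = 402 (f = 12 + 3*(10*13) = 12 + 3*130 = 12 + 390 = 402)
W(E, l) = l*(-20 + 20*l) (W(E, l) = ((-4 + 4*l)*5)*l = (-20 + 20*l)*l = l*(-20 + 20*l))
(W(-1*1, -7) + f)*(-3) = (20*(-7)*(-1 - 7) + 402)*(-3) = (20*(-7)*(-8) + 402)*(-3) = (1120 + 402)*(-3) = 1522*(-3) = -4566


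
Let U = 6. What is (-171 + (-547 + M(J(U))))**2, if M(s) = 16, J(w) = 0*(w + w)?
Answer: 492804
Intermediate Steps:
J(w) = 0 (J(w) = 0*(2*w) = 0)
(-171 + (-547 + M(J(U))))**2 = (-171 + (-547 + 16))**2 = (-171 - 531)**2 = (-702)**2 = 492804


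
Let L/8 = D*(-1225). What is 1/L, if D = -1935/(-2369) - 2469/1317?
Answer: 1039991/10782175600 ≈ 9.6455e-5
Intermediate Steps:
D = -1100222/1039991 (D = -1935*(-1/2369) - 2469*1/1317 = 1935/2369 - 823/439 = -1100222/1039991 ≈ -1.0579)
L = 10782175600/1039991 (L = 8*(-1100222/1039991*(-1225)) = 8*(1347771950/1039991) = 10782175600/1039991 ≈ 10368.)
1/L = 1/(10782175600/1039991) = 1039991/10782175600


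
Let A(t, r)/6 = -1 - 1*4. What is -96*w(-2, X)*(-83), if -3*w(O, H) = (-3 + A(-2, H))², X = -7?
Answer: -2892384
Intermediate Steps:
A(t, r) = -30 (A(t, r) = 6*(-1 - 1*4) = 6*(-1 - 4) = 6*(-5) = -30)
w(O, H) = -363 (w(O, H) = -(-3 - 30)²/3 = -⅓*(-33)² = -⅓*1089 = -363)
-96*w(-2, X)*(-83) = -96*(-363)*(-83) = 34848*(-83) = -2892384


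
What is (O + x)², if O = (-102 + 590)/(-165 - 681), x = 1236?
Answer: 273094037056/178929 ≈ 1.5263e+6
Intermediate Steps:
O = -244/423 (O = 488/(-846) = 488*(-1/846) = -244/423 ≈ -0.57683)
(O + x)² = (-244/423 + 1236)² = (522584/423)² = 273094037056/178929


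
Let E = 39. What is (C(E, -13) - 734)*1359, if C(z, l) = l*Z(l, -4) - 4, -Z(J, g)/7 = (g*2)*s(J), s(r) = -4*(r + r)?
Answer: -103895550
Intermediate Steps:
s(r) = -8*r
Z(J, g) = 112*J*g (Z(J, g) = -7*g*2*(-8*J) = -7*2*g*(-8*J) = -(-112)*J*g = 112*J*g)
C(z, l) = -4 - 448*l² (C(z, l) = l*(112*l*(-4)) - 4 = l*(-448*l) - 4 = -448*l² - 4 = -4 - 448*l²)
(C(E, -13) - 734)*1359 = ((-4 - 448*(-13)²) - 734)*1359 = ((-4 - 448*169) - 734)*1359 = ((-4 - 75712) - 734)*1359 = (-75716 - 734)*1359 = -76450*1359 = -103895550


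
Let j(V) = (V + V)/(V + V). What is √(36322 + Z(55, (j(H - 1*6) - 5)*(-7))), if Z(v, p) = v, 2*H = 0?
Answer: √36377 ≈ 190.73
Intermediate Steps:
H = 0 (H = (½)*0 = 0)
j(V) = 1 (j(V) = (2*V)/((2*V)) = (2*V)*(1/(2*V)) = 1)
√(36322 + Z(55, (j(H - 1*6) - 5)*(-7))) = √(36322 + 55) = √36377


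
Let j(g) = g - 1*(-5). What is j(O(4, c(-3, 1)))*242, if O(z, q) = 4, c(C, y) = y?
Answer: 2178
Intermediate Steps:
j(g) = 5 + g (j(g) = g + 5 = 5 + g)
j(O(4, c(-3, 1)))*242 = (5 + 4)*242 = 9*242 = 2178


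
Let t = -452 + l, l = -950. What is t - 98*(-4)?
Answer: -1010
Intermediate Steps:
t = -1402 (t = -452 - 950 = -1402)
t - 98*(-4) = -1402 - 98*(-4) = -1402 - 1*(-392) = -1402 + 392 = -1010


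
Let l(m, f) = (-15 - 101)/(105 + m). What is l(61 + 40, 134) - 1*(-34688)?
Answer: 3572806/103 ≈ 34687.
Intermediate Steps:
l(m, f) = -116/(105 + m)
l(61 + 40, 134) - 1*(-34688) = -116/(105 + (61 + 40)) - 1*(-34688) = -116/(105 + 101) + 34688 = -116/206 + 34688 = -116*1/206 + 34688 = -58/103 + 34688 = 3572806/103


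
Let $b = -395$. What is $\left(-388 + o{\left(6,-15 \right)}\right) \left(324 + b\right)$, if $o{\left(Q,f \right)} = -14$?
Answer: $28542$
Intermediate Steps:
$\left(-388 + o{\left(6,-15 \right)}\right) \left(324 + b\right) = \left(-388 - 14\right) \left(324 - 395\right) = \left(-402\right) \left(-71\right) = 28542$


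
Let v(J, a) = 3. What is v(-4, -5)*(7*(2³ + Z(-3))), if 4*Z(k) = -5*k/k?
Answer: 567/4 ≈ 141.75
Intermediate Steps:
Z(k) = -5/4 (Z(k) = (-5*k/k)/4 = (-5*1)/4 = (¼)*(-5) = -5/4)
v(-4, -5)*(7*(2³ + Z(-3))) = 3*(7*(2³ - 5/4)) = 3*(7*(8 - 5/4)) = 3*(7*(27/4)) = 3*(189/4) = 567/4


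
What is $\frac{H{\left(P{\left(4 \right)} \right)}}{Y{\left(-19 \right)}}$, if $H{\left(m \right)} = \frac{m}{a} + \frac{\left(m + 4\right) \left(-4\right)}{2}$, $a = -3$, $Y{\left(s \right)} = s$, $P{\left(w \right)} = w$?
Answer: $\frac{52}{57} \approx 0.91228$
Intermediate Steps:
$H{\left(m \right)} = -8 - \frac{7 m}{3}$ ($H{\left(m \right)} = \frac{m}{-3} + \frac{\left(m + 4\right) \left(-4\right)}{2} = m \left(- \frac{1}{3}\right) + \left(4 + m\right) \left(-4\right) \frac{1}{2} = - \frac{m}{3} + \left(-16 - 4 m\right) \frac{1}{2} = - \frac{m}{3} - \left(8 + 2 m\right) = -8 - \frac{7 m}{3}$)
$\frac{H{\left(P{\left(4 \right)} \right)}}{Y{\left(-19 \right)}} = \frac{-8 - \frac{28}{3}}{-19} = - \frac{-8 - \frac{28}{3}}{19} = \left(- \frac{1}{19}\right) \left(- \frac{52}{3}\right) = \frac{52}{57}$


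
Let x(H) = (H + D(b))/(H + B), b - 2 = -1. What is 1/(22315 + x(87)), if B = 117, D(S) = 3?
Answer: 34/758725 ≈ 4.4812e-5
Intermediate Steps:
b = 1 (b = 2 - 1 = 1)
x(H) = (3 + H)/(117 + H) (x(H) = (H + 3)/(H + 117) = (3 + H)/(117 + H))
1/(22315 + x(87)) = 1/(22315 + (3 + 87)/(117 + 87)) = 1/(22315 + 90/204) = 1/(22315 + (1/204)*90) = 1/(22315 + 15/34) = 1/(758725/34) = 34/758725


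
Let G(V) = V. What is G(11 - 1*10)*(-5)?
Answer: -5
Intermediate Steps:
G(11 - 1*10)*(-5) = (11 - 1*10)*(-5) = (11 - 10)*(-5) = 1*(-5) = -5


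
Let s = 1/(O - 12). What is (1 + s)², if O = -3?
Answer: 196/225 ≈ 0.87111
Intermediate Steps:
s = -1/15 (s = 1/(-3 - 12) = 1/(-15) = -1/15 ≈ -0.066667)
(1 + s)² = (1 - 1/15)² = (14/15)² = 196/225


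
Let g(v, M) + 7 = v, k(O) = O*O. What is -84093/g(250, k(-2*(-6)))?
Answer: -28031/81 ≈ -346.06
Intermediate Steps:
k(O) = O²
g(v, M) = -7 + v
-84093/g(250, k(-2*(-6))) = -84093/(-7 + 250) = -84093/243 = -84093*1/243 = -28031/81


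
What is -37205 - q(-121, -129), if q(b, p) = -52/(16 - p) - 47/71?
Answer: -383014968/10295 ≈ -37204.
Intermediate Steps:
q(b, p) = -47/71 - 52/(16 - p) (q(b, p) = -52/(16 - p) - 47*1/71 = -52/(16 - p) - 47/71 = -47/71 - 52/(16 - p))
-37205 - q(-121, -129) = -37205 - (4444 - 47*(-129))/(71*(-16 - 129)) = -37205 - (4444 + 6063)/(71*(-145)) = -37205 - (-1)*10507/(71*145) = -37205 - 1*(-10507/10295) = -37205 + 10507/10295 = -383014968/10295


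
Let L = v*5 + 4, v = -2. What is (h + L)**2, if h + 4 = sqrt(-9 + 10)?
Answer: 81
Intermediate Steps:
h = -3 (h = -4 + sqrt(-9 + 10) = -4 + sqrt(1) = -4 + 1 = -3)
L = -6 (L = -2*5 + 4 = -10 + 4 = -6)
(h + L)**2 = (-3 - 6)**2 = (-9)**2 = 81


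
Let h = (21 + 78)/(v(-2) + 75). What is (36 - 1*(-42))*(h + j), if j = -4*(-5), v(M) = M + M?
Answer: 118482/71 ≈ 1668.8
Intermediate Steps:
v(M) = 2*M
j = 20
h = 99/71 (h = (21 + 78)/(2*(-2) + 75) = 99/(-4 + 75) = 99/71 ≈ 1.3944)
(36 - 1*(-42))*(h + j) = (36 - 1*(-42))*(99/71 + 20) = (36 + 42)*(1519/71) = 78*(1519/71) = 118482/71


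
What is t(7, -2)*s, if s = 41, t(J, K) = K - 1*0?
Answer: -82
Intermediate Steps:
t(J, K) = K (t(J, K) = K + 0 = K)
t(7, -2)*s = -2*41 = -82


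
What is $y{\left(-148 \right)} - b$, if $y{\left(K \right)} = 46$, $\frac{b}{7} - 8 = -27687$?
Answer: $193799$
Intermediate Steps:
$b = -193753$ ($b = 56 + 7 \left(-27687\right) = 56 - 193809 = -193753$)
$y{\left(-148 \right)} - b = 46 - -193753 = 46 + 193753 = 193799$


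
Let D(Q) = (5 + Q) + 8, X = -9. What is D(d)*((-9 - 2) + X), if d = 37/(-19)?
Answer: -4200/19 ≈ -221.05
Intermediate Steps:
d = -37/19 (d = 37*(-1/19) = -37/19 ≈ -1.9474)
D(Q) = 13 + Q
D(d)*((-9 - 2) + X) = (13 - 37/19)*((-9 - 2) - 9) = 210*(-11 - 9)/19 = (210/19)*(-20) = -4200/19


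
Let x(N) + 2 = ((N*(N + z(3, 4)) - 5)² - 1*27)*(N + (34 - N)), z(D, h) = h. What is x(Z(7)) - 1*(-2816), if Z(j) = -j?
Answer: 10600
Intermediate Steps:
x(N) = -920 + 34*(-5 + N*(4 + N))² (x(N) = -2 + ((N*(N + 4) - 5)² - 1*27)*(N + (34 - N)) = -2 + ((N*(4 + N) - 5)² - 27)*34 = -2 + ((-5 + N*(4 + N))² - 27)*34 = -2 + (-27 + (-5 + N*(4 + N))²)*34 = -2 + (-918 + 34*(-5 + N*(4 + N))²) = -920 + 34*(-5 + N*(4 + N))²)
x(Z(7)) - 1*(-2816) = (-920 + 34*(-5 + (-1*7)² + 4*(-1*7))²) - 1*(-2816) = (-920 + 34*(-5 + (-7)² + 4*(-7))²) + 2816 = (-920 + 34*(-5 + 49 - 28)²) + 2816 = (-920 + 34*16²) + 2816 = (-920 + 34*256) + 2816 = (-920 + 8704) + 2816 = 7784 + 2816 = 10600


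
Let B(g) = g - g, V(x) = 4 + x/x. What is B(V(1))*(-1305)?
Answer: 0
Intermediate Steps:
V(x) = 5 (V(x) = 4 + 1 = 5)
B(g) = 0
B(V(1))*(-1305) = 0*(-1305) = 0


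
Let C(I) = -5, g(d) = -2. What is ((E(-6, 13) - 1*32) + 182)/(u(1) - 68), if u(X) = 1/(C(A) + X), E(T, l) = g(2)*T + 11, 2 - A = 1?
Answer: -692/273 ≈ -2.5348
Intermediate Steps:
A = 1 (A = 2 - 1*1 = 2 - 1 = 1)
E(T, l) = 11 - 2*T (E(T, l) = -2*T + 11 = 11 - 2*T)
u(X) = 1/(-5 + X)
((E(-6, 13) - 1*32) + 182)/(u(1) - 68) = (((11 - 2*(-6)) - 1*32) + 182)/(1/(-5 + 1) - 68) = (((11 + 12) - 32) + 182)/(1/(-4) - 68) = ((23 - 32) + 182)/(-¼ - 68) = (-9 + 182)/(-273/4) = 173*(-4/273) = -692/273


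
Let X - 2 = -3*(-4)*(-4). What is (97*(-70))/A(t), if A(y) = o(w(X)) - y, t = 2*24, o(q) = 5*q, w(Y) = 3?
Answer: 6790/33 ≈ 205.76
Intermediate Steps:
X = -46 (X = 2 - 3*(-4)*(-4) = 2 + 12*(-4) = 2 - 48 = -46)
t = 48
A(y) = 15 - y (A(y) = 5*3 - y = 15 - y)
(97*(-70))/A(t) = (97*(-70))/(15 - 1*48) = -6790/(15 - 48) = -6790/(-33) = -6790*(-1/33) = 6790/33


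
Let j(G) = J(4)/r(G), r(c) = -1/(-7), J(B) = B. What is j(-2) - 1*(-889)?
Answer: 917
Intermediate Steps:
r(c) = ⅐ (r(c) = -1*(-⅐) = ⅐)
j(G) = 28 (j(G) = 4/(⅐) = 4*7 = 28)
j(-2) - 1*(-889) = 28 - 1*(-889) = 28 + 889 = 917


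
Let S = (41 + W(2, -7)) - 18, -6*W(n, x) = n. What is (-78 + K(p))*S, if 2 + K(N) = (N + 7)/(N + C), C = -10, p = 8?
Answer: -5950/3 ≈ -1983.3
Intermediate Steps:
W(n, x) = -n/6
K(N) = -2 + (7 + N)/(-10 + N) (K(N) = -2 + (N + 7)/(N - 10) = -2 + (7 + N)/(-10 + N))
S = 68/3 (S = (41 - 1/6*2) - 18 = (41 - 1/3) - 18 = 122/3 - 18 = 68/3 ≈ 22.667)
(-78 + K(p))*S = (-78 + (27 - 1*8)/(-10 + 8))*(68/3) = (-78 + (27 - 8)/(-2))*(68/3) = (-78 - 1/2*19)*(68/3) = (-78 - 19/2)*(68/3) = -175/2*68/3 = -5950/3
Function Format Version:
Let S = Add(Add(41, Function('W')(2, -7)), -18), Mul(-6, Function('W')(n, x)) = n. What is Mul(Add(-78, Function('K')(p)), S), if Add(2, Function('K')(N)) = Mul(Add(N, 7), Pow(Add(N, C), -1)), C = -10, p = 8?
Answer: Rational(-5950, 3) ≈ -1983.3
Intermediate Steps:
Function('W')(n, x) = Mul(Rational(-1, 6), n)
Function('K')(N) = Add(-2, Mul(Pow(Add(-10, N), -1), Add(7, N))) (Function('K')(N) = Add(-2, Mul(Add(N, 7), Pow(Add(N, -10), -1))) = Add(-2, Mul(Add(7, N), Pow(Add(-10, N), -1))) = Add(-2, Mul(Pow(Add(-10, N), -1), Add(7, N))))
S = Rational(68, 3) (S = Add(Add(41, Mul(Rational(-1, 6), 2)), -18) = Add(Add(41, Rational(-1, 3)), -18) = Add(Rational(122, 3), -18) = Rational(68, 3) ≈ 22.667)
Mul(Add(-78, Function('K')(p)), S) = Mul(Add(-78, Mul(Pow(Add(-10, 8), -1), Add(27, Mul(-1, 8)))), Rational(68, 3)) = Mul(Add(-78, Mul(Pow(-2, -1), Add(27, -8))), Rational(68, 3)) = Mul(Add(-78, Mul(Rational(-1, 2), 19)), Rational(68, 3)) = Mul(Add(-78, Rational(-19, 2)), Rational(68, 3)) = Mul(Rational(-175, 2), Rational(68, 3)) = Rational(-5950, 3)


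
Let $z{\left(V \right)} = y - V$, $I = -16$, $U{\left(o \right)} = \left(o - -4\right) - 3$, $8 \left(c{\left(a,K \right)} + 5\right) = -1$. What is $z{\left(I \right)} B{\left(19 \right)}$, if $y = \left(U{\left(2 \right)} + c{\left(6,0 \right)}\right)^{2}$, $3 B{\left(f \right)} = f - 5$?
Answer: $\frac{9191}{96} \approx 95.74$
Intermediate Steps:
$c{\left(a,K \right)} = - \frac{41}{8}$ ($c{\left(a,K \right)} = -5 + \frac{1}{8} \left(-1\right) = -5 - \frac{1}{8} = - \frac{41}{8}$)
$U{\left(o \right)} = 1 + o$ ($U{\left(o \right)} = \left(o + 4\right) - 3 = \left(4 + o\right) - 3 = 1 + o$)
$B{\left(f \right)} = - \frac{5}{3} + \frac{f}{3}$ ($B{\left(f \right)} = \frac{f - 5}{3} = \frac{-5 + f}{3} = - \frac{5}{3} + \frac{f}{3}$)
$y = \frac{289}{64}$ ($y = \left(\left(1 + 2\right) - \frac{41}{8}\right)^{2} = \left(3 - \frac{41}{8}\right)^{2} = \left(- \frac{17}{8}\right)^{2} = \frac{289}{64} \approx 4.5156$)
$z{\left(V \right)} = \frac{289}{64} - V$
$z{\left(I \right)} B{\left(19 \right)} = \left(\frac{289}{64} - -16\right) \left(- \frac{5}{3} + \frac{1}{3} \cdot 19\right) = \left(\frac{289}{64} + 16\right) \left(- \frac{5}{3} + \frac{19}{3}\right) = \frac{1313}{64} \cdot \frac{14}{3} = \frac{9191}{96}$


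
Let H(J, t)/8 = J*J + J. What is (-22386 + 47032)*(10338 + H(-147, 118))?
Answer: 4486409964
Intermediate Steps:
H(J, t) = 8*J + 8*J**2 (H(J, t) = 8*(J*J + J) = 8*(J**2 + J) = 8*(J + J**2) = 8*J + 8*J**2)
(-22386 + 47032)*(10338 + H(-147, 118)) = (-22386 + 47032)*(10338 + 8*(-147)*(1 - 147)) = 24646*(10338 + 8*(-147)*(-146)) = 24646*(10338 + 171696) = 24646*182034 = 4486409964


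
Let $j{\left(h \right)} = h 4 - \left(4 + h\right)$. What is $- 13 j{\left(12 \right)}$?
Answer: $-416$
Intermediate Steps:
$j{\left(h \right)} = -4 + 3 h$ ($j{\left(h \right)} = 4 h - \left(4 + h\right) = -4 + 3 h$)
$- 13 j{\left(12 \right)} = - 13 \left(-4 + 3 \cdot 12\right) = - 13 \left(-4 + 36\right) = \left(-13\right) 32 = -416$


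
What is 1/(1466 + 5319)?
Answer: 1/6785 ≈ 0.00014738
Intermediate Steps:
1/(1466 + 5319) = 1/6785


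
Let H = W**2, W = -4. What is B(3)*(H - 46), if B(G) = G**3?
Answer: -810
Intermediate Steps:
H = 16 (H = (-4)**2 = 16)
B(3)*(H - 46) = 3**3*(16 - 46) = 27*(-30) = -810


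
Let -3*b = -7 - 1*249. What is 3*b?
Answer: 256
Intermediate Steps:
b = 256/3 (b = -(-7 - 1*249)/3 = -(-7 - 249)/3 = -1/3*(-256) = 256/3 ≈ 85.333)
3*b = 3*(256/3) = 256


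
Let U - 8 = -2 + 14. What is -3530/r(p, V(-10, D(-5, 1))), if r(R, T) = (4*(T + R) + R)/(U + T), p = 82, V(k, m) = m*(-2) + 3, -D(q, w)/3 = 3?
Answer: -72365/247 ≈ -292.98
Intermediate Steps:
D(q, w) = -9 (D(q, w) = -3*3 = -9)
U = 20 (U = 8 + (-2 + 14) = 8 + 12 = 20)
V(k, m) = 3 - 2*m (V(k, m) = -2*m + 3 = 3 - 2*m)
r(R, T) = (4*T + 5*R)/(20 + T) (r(R, T) = (4*(T + R) + R)/(20 + T) = (4*(R + T) + R)/(20 + T) = ((4*R + 4*T) + R)/(20 + T) = (4*T + 5*R)/(20 + T))
-3530/r(p, V(-10, D(-5, 1))) = -3530*(20 + (3 - 2*(-9)))/(4*(3 - 2*(-9)) + 5*82) = -3530*(20 + (3 + 18))/(4*(3 + 18) + 410) = -3530*(20 + 21)/(4*21 + 410) = -3530*41/(84 + 410) = -3530/((1/41)*494) = -3530/494/41 = -3530*41/494 = -72365/247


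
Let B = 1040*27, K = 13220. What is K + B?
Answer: 41300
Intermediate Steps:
B = 28080
K + B = 13220 + 28080 = 41300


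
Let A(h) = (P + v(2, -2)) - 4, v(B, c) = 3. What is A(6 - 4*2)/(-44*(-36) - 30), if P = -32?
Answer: -11/518 ≈ -0.021236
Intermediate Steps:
A(h) = -33 (A(h) = (-32 + 3) - 4 = -29 - 4 = -33)
A(6 - 4*2)/(-44*(-36) - 30) = -33/(-44*(-36) - 30) = -33/(1584 - 30) = -33/1554 = -33*1/1554 = -11/518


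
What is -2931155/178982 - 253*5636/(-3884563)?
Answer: -11131044394609/695266854866 ≈ -16.010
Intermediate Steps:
-2931155/178982 - 253*5636/(-3884563) = -2931155*1/178982 - 1425908*(-1/3884563) = -2931155/178982 + 1425908/3884563 = -11131044394609/695266854866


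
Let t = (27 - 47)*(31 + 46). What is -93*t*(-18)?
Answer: -2577960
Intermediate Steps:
t = -1540 (t = -20*77 = -1540)
-93*t*(-18) = -93*(-1540)*(-18) = 143220*(-18) = -2577960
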